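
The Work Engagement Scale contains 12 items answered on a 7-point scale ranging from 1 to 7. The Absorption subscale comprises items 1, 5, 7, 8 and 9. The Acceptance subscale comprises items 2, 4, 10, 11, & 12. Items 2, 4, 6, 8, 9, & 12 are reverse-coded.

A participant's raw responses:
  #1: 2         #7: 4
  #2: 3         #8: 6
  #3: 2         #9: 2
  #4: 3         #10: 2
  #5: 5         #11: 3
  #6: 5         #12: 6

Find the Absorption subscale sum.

19

Absorption items: 1, 5, 7, 8, 9.
Of these, items 8 and 9 are reverse-coded; reverse-coded value = 8 − response.
  item 1: 2
  item 5: 5
  item 7: 4
  item 8: 8 − 6 = 2
  item 9: 8 − 2 = 6
Sum = 2 + 5 + 4 + 2 + 6 = 19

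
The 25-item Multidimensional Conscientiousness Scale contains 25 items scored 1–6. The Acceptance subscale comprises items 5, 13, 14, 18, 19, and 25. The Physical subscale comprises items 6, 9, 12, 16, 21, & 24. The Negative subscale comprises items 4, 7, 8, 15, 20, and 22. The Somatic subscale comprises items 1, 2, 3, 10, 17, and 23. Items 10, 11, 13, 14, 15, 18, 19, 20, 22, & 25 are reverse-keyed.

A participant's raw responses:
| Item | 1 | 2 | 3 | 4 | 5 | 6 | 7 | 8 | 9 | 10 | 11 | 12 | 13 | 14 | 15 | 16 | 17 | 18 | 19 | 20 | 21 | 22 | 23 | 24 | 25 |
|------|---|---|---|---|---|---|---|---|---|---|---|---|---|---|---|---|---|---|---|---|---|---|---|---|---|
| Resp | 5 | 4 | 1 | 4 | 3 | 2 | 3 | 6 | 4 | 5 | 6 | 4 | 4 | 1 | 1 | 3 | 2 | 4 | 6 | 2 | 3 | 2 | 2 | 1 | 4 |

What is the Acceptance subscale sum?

Acceptance items: 5, 13, 14, 18, 19, 25.
Of these, items 13, 14, 18, 19, and 25 are reverse-keyed; reverse-coded value = 7 − response.
  item 5: 3
  item 13: 7 − 4 = 3
  item 14: 7 − 1 = 6
  item 18: 7 − 4 = 3
  item 19: 7 − 6 = 1
  item 25: 7 − 4 = 3
Sum = 3 + 3 + 6 + 3 + 1 + 3 = 19

19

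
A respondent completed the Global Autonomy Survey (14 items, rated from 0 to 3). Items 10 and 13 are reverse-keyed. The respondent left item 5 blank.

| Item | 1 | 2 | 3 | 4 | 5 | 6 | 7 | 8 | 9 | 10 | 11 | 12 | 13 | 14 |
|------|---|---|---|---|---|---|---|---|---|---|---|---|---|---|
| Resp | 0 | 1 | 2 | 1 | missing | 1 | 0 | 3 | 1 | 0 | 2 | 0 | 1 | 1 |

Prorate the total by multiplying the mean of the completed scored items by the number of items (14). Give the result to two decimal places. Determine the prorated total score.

18.31

Reverse-coded (on a 0–3 scale, reversed = 3 − raw):
  item 10: 3 − 0 = 3
  item 13: 3 − 1 = 2
Completed scored items (13 of 14): 0, 1, 2, 1, 1, 0, 3, 1, 3, 2, 0, 2, 1; sum = 17.
Person mean = 17 / 13 ≈ 1.3077
Prorated total = (17 / 13) × 14 = 18.31 (to 2 dp)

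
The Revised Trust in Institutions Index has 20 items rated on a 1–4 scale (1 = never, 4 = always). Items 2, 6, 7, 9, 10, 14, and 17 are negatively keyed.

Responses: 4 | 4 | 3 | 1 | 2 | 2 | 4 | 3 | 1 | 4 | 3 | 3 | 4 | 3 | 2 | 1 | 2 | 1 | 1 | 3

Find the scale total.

Negatively keyed items use 5 − raw:
  item 2: 5 − 4 = 1
  item 6: 5 − 2 = 3
  item 7: 5 − 4 = 1
  item 9: 5 − 1 = 4
  item 10: 5 − 4 = 1
  item 14: 5 − 3 = 2
  item 17: 5 − 2 = 3
After reverse-coding: 4, 1, 3, 1, 2, 3, 1, 3, 4, 1, 3, 3, 4, 2, 2, 1, 3, 1, 1, 3
Total = 4 + 1 + 3 + 1 + 2 + 3 + 1 + 3 + 4 + 1 + 3 + 3 + 4 + 2 + 2 + 1 + 3 + 1 + 1 + 3 = 46

46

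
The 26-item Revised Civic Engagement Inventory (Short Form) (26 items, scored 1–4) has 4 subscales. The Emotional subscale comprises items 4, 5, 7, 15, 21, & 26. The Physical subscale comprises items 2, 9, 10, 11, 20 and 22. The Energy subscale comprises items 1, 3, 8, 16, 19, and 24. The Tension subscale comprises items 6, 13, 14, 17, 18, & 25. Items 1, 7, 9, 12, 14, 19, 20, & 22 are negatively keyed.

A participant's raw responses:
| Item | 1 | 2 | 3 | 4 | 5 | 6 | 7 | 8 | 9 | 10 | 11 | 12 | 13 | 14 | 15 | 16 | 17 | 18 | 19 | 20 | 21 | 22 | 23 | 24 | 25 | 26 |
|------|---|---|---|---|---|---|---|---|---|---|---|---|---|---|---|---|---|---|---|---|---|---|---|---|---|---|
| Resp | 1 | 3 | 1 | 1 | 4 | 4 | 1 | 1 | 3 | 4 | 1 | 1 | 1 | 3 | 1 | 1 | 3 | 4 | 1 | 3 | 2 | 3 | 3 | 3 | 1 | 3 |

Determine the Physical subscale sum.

Physical items: 2, 9, 10, 11, 20, 22.
Of these, items 9, 20 and 22 are negatively keyed; on a 1–4 scale, reversed = 5 − raw.
  item 2: 3
  item 9: 5 − 3 = 2
  item 10: 4
  item 11: 1
  item 20: 5 − 3 = 2
  item 22: 5 − 3 = 2
Sum = 3 + 2 + 4 + 1 + 2 + 2 = 14

14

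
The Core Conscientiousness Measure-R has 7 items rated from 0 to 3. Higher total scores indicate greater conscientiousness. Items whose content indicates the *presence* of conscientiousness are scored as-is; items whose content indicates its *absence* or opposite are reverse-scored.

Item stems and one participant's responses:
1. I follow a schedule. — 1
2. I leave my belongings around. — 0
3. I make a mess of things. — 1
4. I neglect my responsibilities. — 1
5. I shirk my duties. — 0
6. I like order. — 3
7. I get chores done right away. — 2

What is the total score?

Items 2, 3, 4, 5 describe the absence/opposite of conscientiousness → reverse-score.
on a 0–3 scale, reversed = 3 − raw.
  item 1: 1
  item 2: 3 − 0 = 3
  item 3: 3 − 1 = 2
  item 4: 3 − 1 = 2
  item 5: 3 − 0 = 3
  item 6: 3
  item 7: 2
Total = 1 + 3 + 2 + 2 + 3 + 3 + 2 = 16

16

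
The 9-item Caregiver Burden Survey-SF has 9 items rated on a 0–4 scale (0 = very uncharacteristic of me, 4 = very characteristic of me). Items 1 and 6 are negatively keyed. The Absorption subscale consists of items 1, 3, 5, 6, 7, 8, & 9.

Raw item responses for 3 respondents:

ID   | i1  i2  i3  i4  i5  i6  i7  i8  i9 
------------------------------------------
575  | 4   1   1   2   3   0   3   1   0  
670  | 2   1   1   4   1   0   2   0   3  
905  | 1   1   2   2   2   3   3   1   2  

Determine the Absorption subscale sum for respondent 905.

14

Respondent 905 raw: 1, 1, 2, 2, 2, 3, 3, 1, 2.
Absorption items: 1, 3, 5, 6, 7, 8, 9.
Reverse-coded (reverse-coded value = 4 − response):
  item 1: 4 − 1 = 3
  item 3: 2
  item 5: 2
  item 6: 4 − 3 = 1
  item 7: 3
  item 8: 1
  item 9: 2
Sum = 3 + 2 + 2 + 1 + 3 + 1 + 2 = 14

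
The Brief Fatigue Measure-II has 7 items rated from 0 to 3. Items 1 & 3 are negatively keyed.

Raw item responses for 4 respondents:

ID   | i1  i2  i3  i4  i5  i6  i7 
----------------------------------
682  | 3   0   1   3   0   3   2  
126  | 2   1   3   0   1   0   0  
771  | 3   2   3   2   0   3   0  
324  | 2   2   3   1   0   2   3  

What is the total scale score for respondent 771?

7

Respondent 771 raw: 3, 2, 3, 2, 0, 3, 0.
Reverse-coded (on a 0–3 scale, reversed = 3 − raw):
  item 1: 3 − 3 = 0
  item 2: 2
  item 3: 3 − 3 = 0
  item 4: 2
  item 5: 0
  item 6: 3
  item 7: 0
Sum = 0 + 2 + 0 + 2 + 0 + 3 + 0 = 7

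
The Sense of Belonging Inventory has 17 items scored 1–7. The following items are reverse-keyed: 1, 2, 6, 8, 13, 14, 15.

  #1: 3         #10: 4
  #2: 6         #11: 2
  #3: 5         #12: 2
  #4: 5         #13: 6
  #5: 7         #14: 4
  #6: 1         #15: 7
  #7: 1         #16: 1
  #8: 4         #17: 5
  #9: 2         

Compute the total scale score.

59

Apply reverse scoring (on a 1–7 scale, reversed = 8 − raw):
  item 1: 8 − 3 = 5
  item 2: 8 − 6 = 2
  item 6: 8 − 1 = 7
  item 8: 8 − 4 = 4
  item 13: 8 − 6 = 2
  item 14: 8 − 4 = 4
  item 15: 8 − 7 = 1
Scored responses: 5, 2, 5, 5, 7, 7, 1, 4, 2, 4, 2, 2, 2, 4, 1, 1, 5
Total = 5 + 2 + 5 + 5 + 7 + 7 + 1 + 4 + 2 + 4 + 2 + 2 + 2 + 4 + 1 + 1 + 5 = 59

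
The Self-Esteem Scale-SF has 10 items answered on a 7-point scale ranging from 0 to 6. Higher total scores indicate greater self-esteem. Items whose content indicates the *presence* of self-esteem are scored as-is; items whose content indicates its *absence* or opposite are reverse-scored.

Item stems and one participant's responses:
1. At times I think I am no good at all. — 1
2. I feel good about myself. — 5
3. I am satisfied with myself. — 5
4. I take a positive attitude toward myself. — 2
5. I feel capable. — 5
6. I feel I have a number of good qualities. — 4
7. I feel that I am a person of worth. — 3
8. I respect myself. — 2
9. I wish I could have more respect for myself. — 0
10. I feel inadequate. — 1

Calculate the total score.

Items 1, 9, 10 describe the absence/opposite of self-esteem → reverse-score.
on a 0–6 scale, reversed = 6 − raw.
  item 1: 6 − 1 = 5
  item 2: 5
  item 3: 5
  item 4: 2
  item 5: 5
  item 6: 4
  item 7: 3
  item 8: 2
  item 9: 6 − 0 = 6
  item 10: 6 − 1 = 5
Total = 5 + 5 + 5 + 2 + 5 + 4 + 3 + 2 + 6 + 5 = 42

42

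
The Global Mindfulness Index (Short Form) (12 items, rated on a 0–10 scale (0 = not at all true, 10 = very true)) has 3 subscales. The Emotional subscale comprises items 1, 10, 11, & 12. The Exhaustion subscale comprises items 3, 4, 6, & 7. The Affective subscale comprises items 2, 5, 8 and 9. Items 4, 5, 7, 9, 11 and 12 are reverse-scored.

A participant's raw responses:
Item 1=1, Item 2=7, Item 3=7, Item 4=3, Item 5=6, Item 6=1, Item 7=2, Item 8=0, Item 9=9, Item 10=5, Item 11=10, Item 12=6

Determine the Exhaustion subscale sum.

23

Exhaustion items: 3, 4, 6, 7.
Of these, items 4 & 7 are reverse-scored; reverse-coded value = 10 − response.
  item 3: 7
  item 4: 10 − 3 = 7
  item 6: 1
  item 7: 10 − 2 = 8
Sum = 7 + 7 + 1 + 8 = 23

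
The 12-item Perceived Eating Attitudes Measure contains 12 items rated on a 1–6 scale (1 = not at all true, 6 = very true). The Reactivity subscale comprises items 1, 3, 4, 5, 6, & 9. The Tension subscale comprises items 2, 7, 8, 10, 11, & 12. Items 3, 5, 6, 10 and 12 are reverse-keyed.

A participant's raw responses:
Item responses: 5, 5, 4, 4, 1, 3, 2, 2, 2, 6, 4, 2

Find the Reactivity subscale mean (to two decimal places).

4.00

Reactivity items: 1, 3, 4, 5, 6, 9.
Of these, items 3, 5 and 6 are reverse-keyed; reversed = (1+6) − raw = 7 − raw.
  item 1: 5
  item 3: 7 − 4 = 3
  item 4: 4
  item 5: 7 − 1 = 6
  item 6: 7 − 3 = 4
  item 9: 2
Sum = 5 + 3 + 4 + 6 + 4 + 2 = 24
Mean = 24 / 6 = 4.00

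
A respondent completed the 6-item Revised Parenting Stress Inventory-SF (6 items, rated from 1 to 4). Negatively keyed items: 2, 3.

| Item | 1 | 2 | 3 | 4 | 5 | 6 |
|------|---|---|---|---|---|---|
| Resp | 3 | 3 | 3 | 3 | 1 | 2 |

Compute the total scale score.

13

Apply reverse scoring (reverse-coded value = 5 − response):
  item 2: 5 − 3 = 2
  item 3: 5 − 3 = 2
After reverse-coding: 3, 2, 2, 3, 1, 2
Total = 3 + 2 + 2 + 3 + 1 + 2 = 13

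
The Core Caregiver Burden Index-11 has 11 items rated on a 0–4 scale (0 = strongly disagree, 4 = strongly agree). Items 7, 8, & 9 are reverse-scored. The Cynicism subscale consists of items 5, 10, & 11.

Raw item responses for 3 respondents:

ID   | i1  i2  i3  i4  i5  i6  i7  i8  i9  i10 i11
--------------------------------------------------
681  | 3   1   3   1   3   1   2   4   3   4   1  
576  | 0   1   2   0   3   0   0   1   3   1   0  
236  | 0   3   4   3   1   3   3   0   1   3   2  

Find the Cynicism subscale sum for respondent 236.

6

Respondent 236 raw: 0, 3, 4, 3, 1, 3, 3, 0, 1, 3, 2.
Cynicism items: 5, 10, 11.
Reverse-coded (reversed = (0+4) − raw = 4 − raw):
  item 5: 1
  item 10: 3
  item 11: 2
Sum = 1 + 3 + 2 = 6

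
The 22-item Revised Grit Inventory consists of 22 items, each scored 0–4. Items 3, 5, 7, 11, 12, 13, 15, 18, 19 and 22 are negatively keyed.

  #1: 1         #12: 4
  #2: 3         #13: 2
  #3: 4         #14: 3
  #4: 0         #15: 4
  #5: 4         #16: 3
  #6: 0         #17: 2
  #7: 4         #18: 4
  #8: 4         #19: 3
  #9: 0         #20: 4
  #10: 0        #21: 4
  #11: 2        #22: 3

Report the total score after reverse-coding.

30

Apply reverse scoring (reverse-coded value = 4 − response):
  item 3: 4 − 4 = 0
  item 5: 4 − 4 = 0
  item 7: 4 − 4 = 0
  item 11: 4 − 2 = 2
  item 12: 4 − 4 = 0
  item 13: 4 − 2 = 2
  item 15: 4 − 4 = 0
  item 18: 4 − 4 = 0
  item 19: 4 − 3 = 1
  item 22: 4 − 3 = 1
Scored responses: 1, 3, 0, 0, 0, 0, 0, 4, 0, 0, 2, 0, 2, 3, 0, 3, 2, 0, 1, 4, 4, 1
Total = 1 + 3 + 0 + 0 + 0 + 0 + 0 + 4 + 0 + 0 + 2 + 0 + 2 + 3 + 0 + 3 + 2 + 0 + 1 + 4 + 4 + 1 = 30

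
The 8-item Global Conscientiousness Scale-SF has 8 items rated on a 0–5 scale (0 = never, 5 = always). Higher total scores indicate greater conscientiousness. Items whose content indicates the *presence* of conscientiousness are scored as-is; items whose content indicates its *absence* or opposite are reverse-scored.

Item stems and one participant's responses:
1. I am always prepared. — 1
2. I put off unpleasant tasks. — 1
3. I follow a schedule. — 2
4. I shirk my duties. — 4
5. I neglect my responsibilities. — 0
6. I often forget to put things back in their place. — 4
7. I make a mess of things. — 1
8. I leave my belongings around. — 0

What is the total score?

Items 2, 4, 5, 6, 7, 8 describe the absence/opposite of conscientiousness → reverse-score.
reverse-coded value = 5 − response.
  item 1: 1
  item 2: 5 − 1 = 4
  item 3: 2
  item 4: 5 − 4 = 1
  item 5: 5 − 0 = 5
  item 6: 5 − 4 = 1
  item 7: 5 − 1 = 4
  item 8: 5 − 0 = 5
Total = 1 + 4 + 2 + 1 + 5 + 1 + 4 + 5 = 23

23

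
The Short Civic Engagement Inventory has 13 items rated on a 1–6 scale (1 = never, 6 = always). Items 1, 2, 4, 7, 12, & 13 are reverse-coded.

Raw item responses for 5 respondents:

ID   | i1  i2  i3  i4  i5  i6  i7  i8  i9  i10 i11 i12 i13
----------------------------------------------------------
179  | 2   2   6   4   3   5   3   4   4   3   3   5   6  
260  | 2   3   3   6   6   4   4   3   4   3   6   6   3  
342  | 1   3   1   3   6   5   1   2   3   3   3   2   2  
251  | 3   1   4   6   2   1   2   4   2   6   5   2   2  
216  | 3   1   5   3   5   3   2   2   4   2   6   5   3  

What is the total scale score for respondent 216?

52

Respondent 216 raw: 3, 1, 5, 3, 5, 3, 2, 2, 4, 2, 6, 5, 3.
Reverse-coded (reversed = (1+6) − raw = 7 − raw):
  item 1: 7 − 3 = 4
  item 2: 7 − 1 = 6
  item 3: 5
  item 4: 7 − 3 = 4
  item 5: 5
  item 6: 3
  item 7: 7 − 2 = 5
  item 8: 2
  item 9: 4
  item 10: 2
  item 11: 6
  item 12: 7 − 5 = 2
  item 13: 7 − 3 = 4
Sum = 4 + 6 + 5 + 4 + 5 + 3 + 5 + 2 + 4 + 2 + 6 + 2 + 4 = 52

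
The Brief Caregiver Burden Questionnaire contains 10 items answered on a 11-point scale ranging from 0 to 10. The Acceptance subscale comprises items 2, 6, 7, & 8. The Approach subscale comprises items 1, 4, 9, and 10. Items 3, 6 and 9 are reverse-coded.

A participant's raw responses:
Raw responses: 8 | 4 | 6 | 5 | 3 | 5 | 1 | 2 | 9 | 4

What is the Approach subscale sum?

Approach items: 1, 4, 9, 10.
Of these, item 9 is reverse-coded; reversed = (0+10) − raw = 10 − raw.
  item 1: 8
  item 4: 5
  item 9: 10 − 9 = 1
  item 10: 4
Sum = 8 + 5 + 1 + 4 = 18

18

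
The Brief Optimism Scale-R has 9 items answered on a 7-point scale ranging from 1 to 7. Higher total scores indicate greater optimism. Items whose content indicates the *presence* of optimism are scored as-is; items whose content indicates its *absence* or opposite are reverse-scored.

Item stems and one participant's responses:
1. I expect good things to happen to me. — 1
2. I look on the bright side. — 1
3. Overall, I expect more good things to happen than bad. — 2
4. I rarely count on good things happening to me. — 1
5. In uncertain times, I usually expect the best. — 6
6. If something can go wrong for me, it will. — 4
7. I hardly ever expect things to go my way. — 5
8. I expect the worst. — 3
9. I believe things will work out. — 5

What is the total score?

34

Items 4, 6, 7, 8 describe the absence/opposite of optimism → reverse-score.
reversed = (1+7) − raw = 8 − raw.
  item 1: 1
  item 2: 1
  item 3: 2
  item 4: 8 − 1 = 7
  item 5: 6
  item 6: 8 − 4 = 4
  item 7: 8 − 5 = 3
  item 8: 8 − 3 = 5
  item 9: 5
Total = 1 + 1 + 2 + 7 + 6 + 4 + 3 + 5 + 5 = 34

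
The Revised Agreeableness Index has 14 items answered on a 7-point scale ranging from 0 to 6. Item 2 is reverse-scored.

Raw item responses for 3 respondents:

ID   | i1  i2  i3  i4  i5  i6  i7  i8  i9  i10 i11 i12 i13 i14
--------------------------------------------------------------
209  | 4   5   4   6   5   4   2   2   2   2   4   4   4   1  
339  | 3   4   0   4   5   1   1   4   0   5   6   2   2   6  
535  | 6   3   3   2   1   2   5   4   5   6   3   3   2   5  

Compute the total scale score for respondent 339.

41

Respondent 339 raw: 3, 4, 0, 4, 5, 1, 1, 4, 0, 5, 6, 2, 2, 6.
Reverse-coded (reversed = (0+6) − raw = 6 − raw):
  item 1: 3
  item 2: 6 − 4 = 2
  item 3: 0
  item 4: 4
  item 5: 5
  item 6: 1
  item 7: 1
  item 8: 4
  item 9: 0
  item 10: 5
  item 11: 6
  item 12: 2
  item 13: 2
  item 14: 6
Sum = 3 + 2 + 0 + 4 + 5 + 1 + 1 + 4 + 0 + 5 + 6 + 2 + 2 + 6 = 41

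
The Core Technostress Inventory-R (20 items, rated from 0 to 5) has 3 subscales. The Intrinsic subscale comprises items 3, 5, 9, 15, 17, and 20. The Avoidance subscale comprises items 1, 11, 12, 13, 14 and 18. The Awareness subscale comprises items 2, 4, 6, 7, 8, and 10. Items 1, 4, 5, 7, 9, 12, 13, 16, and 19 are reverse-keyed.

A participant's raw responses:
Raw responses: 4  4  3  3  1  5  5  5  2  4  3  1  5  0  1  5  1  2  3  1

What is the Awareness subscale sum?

20

Awareness items: 2, 4, 6, 7, 8, 10.
Of these, items 4 and 7 are reverse-keyed; reversed = (0+5) − raw = 5 − raw.
  item 2: 4
  item 4: 5 − 3 = 2
  item 6: 5
  item 7: 5 − 5 = 0
  item 8: 5
  item 10: 4
Sum = 4 + 2 + 5 + 0 + 5 + 4 = 20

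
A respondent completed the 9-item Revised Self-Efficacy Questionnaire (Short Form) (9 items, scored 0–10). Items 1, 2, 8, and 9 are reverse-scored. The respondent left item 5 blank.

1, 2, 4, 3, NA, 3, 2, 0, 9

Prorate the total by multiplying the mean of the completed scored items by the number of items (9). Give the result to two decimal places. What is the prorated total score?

Reverse-coded (reverse-coded value = 10 − response):
  item 1: 10 − 1 = 9
  item 2: 10 − 2 = 8
  item 8: 10 − 0 = 10
  item 9: 10 − 9 = 1
Completed scored items (8 of 9): 9, 8, 4, 3, 3, 2, 10, 1; sum = 40.
Person mean = 40 / 8 ≈ 5.0000
Prorated total = (40 / 8) × 9 = 45.00 (to 2 dp)

45.00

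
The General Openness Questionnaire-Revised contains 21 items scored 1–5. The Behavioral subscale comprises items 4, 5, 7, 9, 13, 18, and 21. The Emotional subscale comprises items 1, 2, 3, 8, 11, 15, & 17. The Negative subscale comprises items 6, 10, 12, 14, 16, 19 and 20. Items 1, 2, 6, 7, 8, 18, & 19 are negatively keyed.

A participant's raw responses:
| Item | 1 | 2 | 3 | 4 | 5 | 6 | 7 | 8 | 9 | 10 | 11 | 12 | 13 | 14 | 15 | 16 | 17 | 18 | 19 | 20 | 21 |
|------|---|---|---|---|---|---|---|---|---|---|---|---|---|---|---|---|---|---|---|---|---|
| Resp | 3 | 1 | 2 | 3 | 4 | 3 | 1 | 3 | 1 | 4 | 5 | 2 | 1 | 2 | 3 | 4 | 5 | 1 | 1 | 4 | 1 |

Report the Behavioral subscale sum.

20

Behavioral items: 4, 5, 7, 9, 13, 18, 21.
Of these, items 7 and 18 are negatively keyed; reversed = (1+5) − raw = 6 − raw.
  item 4: 3
  item 5: 4
  item 7: 6 − 1 = 5
  item 9: 1
  item 13: 1
  item 18: 6 − 1 = 5
  item 21: 1
Sum = 3 + 4 + 5 + 1 + 1 + 5 + 1 = 20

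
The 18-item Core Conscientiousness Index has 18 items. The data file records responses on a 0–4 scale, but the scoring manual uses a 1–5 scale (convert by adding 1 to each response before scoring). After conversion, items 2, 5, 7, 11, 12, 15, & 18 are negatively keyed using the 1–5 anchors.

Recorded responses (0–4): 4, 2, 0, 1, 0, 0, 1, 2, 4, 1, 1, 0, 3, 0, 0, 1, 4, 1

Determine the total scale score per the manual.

61

Convert to 1–5: 5, 3, 1, 2, 1, 1, 2, 3, 5, 2, 2, 1, 4, 1, 1, 2, 5, 2
Reverse-coded (reverse-coded value = 6 − response):
  item 2: 6 − 3 = 3
  item 5: 6 − 1 = 5
  item 7: 6 − 2 = 4
  item 11: 6 − 2 = 4
  item 12: 6 − 1 = 5
  item 15: 6 − 1 = 5
  item 18: 6 − 2 = 4
Scored: 5, 3, 1, 2, 5, 1, 4, 3, 5, 2, 4, 5, 4, 1, 5, 2, 5, 4
Total = 61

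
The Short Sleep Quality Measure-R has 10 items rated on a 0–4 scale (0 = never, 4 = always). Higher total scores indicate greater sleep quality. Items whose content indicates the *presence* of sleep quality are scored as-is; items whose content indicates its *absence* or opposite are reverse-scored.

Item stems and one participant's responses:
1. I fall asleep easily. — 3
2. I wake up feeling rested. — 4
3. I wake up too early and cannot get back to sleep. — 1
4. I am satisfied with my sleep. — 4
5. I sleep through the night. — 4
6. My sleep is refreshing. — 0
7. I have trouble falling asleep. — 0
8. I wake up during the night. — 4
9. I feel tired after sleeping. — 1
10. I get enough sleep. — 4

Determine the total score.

29

Items 3, 7, 8, 9 describe the absence/opposite of sleep quality → reverse-score.
reversed = (0+4) − raw = 4 − raw.
  item 1: 3
  item 2: 4
  item 3: 4 − 1 = 3
  item 4: 4
  item 5: 4
  item 6: 0
  item 7: 4 − 0 = 4
  item 8: 4 − 4 = 0
  item 9: 4 − 1 = 3
  item 10: 4
Total = 3 + 4 + 3 + 4 + 4 + 0 + 4 + 0 + 3 + 4 = 29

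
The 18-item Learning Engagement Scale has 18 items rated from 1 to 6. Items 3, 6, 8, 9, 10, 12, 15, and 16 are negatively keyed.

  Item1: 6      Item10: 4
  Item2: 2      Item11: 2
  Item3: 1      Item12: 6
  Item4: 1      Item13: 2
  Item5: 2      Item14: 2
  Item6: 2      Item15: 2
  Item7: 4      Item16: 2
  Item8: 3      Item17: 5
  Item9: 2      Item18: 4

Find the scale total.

64

Negatively keyed items use 7 − raw:
  item 3: 7 − 1 = 6
  item 6: 7 − 2 = 5
  item 8: 7 − 3 = 4
  item 9: 7 − 2 = 5
  item 10: 7 − 4 = 3
  item 12: 7 − 6 = 1
  item 15: 7 − 2 = 5
  item 16: 7 − 2 = 5
After reverse-coding: 6, 2, 6, 1, 2, 5, 4, 4, 5, 3, 2, 1, 2, 2, 5, 5, 5, 4
Total = 6 + 2 + 6 + 1 + 2 + 5 + 4 + 4 + 5 + 3 + 2 + 1 + 2 + 2 + 5 + 5 + 5 + 4 = 64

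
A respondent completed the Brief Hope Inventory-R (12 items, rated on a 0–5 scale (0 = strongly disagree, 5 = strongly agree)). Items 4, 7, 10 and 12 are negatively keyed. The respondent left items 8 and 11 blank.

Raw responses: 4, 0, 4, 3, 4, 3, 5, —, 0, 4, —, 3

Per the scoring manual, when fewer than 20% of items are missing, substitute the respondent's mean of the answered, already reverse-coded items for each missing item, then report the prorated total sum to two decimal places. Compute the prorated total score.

Reverse-coded (on a 0–5 scale, reversed = 5 − raw):
  item 4: 5 − 3 = 2
  item 7: 5 − 5 = 0
  item 10: 5 − 4 = 1
  item 12: 5 − 3 = 2
Completed scored items (10 of 12): 4, 0, 4, 2, 4, 3, 0, 0, 1, 2; sum = 20.
Person mean = 20 / 10 ≈ 2.0000
Prorated total = (20 / 10) × 12 = 24.00 (to 2 dp)

24.00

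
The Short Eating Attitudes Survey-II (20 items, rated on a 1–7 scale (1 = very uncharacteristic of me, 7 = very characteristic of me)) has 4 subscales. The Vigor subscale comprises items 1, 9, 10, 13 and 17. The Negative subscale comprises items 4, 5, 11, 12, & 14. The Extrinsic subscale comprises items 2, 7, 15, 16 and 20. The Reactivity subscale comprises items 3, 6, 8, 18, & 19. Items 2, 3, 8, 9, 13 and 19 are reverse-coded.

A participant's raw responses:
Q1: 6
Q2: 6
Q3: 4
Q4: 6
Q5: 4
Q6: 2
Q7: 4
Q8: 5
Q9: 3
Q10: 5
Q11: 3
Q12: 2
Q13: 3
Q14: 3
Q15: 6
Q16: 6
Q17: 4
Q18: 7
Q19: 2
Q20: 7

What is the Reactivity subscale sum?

22

Reactivity items: 3, 6, 8, 18, 19.
Of these, items 3, 8, and 19 are reverse-coded; reverse-coded value = 8 − response.
  item 3: 8 − 4 = 4
  item 6: 2
  item 8: 8 − 5 = 3
  item 18: 7
  item 19: 8 − 2 = 6
Sum = 4 + 2 + 3 + 7 + 6 = 22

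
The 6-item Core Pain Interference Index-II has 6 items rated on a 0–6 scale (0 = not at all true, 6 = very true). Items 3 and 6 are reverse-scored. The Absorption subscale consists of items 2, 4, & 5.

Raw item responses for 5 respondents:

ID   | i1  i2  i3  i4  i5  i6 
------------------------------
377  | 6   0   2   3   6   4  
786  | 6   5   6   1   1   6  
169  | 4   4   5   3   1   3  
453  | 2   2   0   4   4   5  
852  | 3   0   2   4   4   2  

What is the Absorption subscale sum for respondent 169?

Respondent 169 raw: 4, 4, 5, 3, 1, 3.
Absorption items: 2, 4, 5.
Reverse-coded (on a 0–6 scale, reversed = 6 − raw):
  item 2: 4
  item 4: 3
  item 5: 1
Sum = 4 + 3 + 1 = 8

8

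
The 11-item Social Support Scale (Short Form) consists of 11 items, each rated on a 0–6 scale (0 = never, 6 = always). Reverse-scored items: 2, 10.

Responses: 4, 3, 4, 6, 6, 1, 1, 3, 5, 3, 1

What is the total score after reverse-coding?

Reversing items 2 & 10 with 6 − raw:
Total = 4 + (6−3) + 4 + 6 + 6 + 1 + 1 + 3 + 5 + (6−3) + 1
      = 4 + 3 + 4 + 6 + 6 + 1 + 1 + 3 + 5 + 3 + 1 = 37

37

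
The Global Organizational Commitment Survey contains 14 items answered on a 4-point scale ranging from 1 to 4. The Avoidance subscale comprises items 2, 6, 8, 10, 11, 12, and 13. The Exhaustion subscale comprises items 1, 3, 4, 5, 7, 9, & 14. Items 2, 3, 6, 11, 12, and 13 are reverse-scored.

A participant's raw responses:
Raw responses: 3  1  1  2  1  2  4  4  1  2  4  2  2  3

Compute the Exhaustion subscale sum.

18

Exhaustion items: 1, 3, 4, 5, 7, 9, 14.
Of these, item 3 is reverse-scored; reversed = (1+4) − raw = 5 − raw.
  item 1: 3
  item 3: 5 − 1 = 4
  item 4: 2
  item 5: 1
  item 7: 4
  item 9: 1
  item 14: 3
Sum = 3 + 4 + 2 + 1 + 4 + 1 + 3 = 18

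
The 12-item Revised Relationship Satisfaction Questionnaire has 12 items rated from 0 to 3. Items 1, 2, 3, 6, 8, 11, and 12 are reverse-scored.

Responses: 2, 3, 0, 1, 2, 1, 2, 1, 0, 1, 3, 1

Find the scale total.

16

Raw sum = 17. Reverse-scored items: 1, 2, 3, 6, 8, 11, 12; their raw sum = 11.
Each reversal replaces raw with 3 − raw, changing the total by 3 − 2·raw per item.
Total = 17 + 7·3 − 2·11 = 17 + 21 − 22 = 16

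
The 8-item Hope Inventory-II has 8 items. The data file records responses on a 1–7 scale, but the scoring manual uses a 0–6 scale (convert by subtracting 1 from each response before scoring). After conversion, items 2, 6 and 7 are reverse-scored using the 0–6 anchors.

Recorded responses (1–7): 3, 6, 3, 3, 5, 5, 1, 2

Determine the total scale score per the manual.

20

Convert to 0–6: 2, 5, 2, 2, 4, 4, 0, 1
Reverse-coded (reverse-coded value = 6 − response):
  item 2: 6 − 5 = 1
  item 6: 6 − 4 = 2
  item 7: 6 − 0 = 6
Scored: 2, 1, 2, 2, 4, 2, 6, 1
Total = 20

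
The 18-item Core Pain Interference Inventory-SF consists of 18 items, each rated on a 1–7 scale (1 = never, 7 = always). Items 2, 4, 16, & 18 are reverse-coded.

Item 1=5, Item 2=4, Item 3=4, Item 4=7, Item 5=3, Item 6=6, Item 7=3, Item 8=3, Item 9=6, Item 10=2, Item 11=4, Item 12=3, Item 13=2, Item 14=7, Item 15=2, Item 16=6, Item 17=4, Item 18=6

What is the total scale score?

63

Reverse-coded items use 8 − raw:
  item 2: 8 − 4 = 4
  item 4: 8 − 7 = 1
  item 16: 8 − 6 = 2
  item 18: 8 − 6 = 2
Scored items: 5, 4, 4, 1, 3, 6, 3, 3, 6, 2, 4, 3, 2, 7, 2, 2, 4, 2
Total = 5 + 4 + 4 + 1 + 3 + 6 + 3 + 3 + 6 + 2 + 4 + 3 + 2 + 7 + 2 + 2 + 4 + 2 = 63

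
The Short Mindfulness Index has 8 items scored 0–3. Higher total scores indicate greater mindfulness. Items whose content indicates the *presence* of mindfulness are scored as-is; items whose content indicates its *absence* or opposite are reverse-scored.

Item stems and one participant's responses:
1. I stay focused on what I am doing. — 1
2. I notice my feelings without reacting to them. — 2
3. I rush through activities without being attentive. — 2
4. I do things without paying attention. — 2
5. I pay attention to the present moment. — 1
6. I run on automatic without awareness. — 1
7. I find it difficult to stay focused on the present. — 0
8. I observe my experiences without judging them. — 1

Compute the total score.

Items 3, 4, 6, 7 describe the absence/opposite of mindfulness → reverse-score.
reversed = (0+3) − raw = 3 − raw.
  item 1: 1
  item 2: 2
  item 3: 3 − 2 = 1
  item 4: 3 − 2 = 1
  item 5: 1
  item 6: 3 − 1 = 2
  item 7: 3 − 0 = 3
  item 8: 1
Total = 1 + 2 + 1 + 1 + 1 + 2 + 3 + 1 = 12

12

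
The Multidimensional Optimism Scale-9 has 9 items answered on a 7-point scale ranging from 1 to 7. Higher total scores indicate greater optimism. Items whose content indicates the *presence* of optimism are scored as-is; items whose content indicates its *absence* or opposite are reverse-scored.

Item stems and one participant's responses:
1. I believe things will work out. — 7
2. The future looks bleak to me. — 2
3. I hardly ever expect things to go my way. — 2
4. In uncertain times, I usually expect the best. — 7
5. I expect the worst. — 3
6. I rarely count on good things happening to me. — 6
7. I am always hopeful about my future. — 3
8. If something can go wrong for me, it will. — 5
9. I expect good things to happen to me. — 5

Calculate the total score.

Items 2, 3, 5, 6, 8 describe the absence/opposite of optimism → reverse-score.
on a 1–7 scale, reversed = 8 − raw.
  item 1: 7
  item 2: 8 − 2 = 6
  item 3: 8 − 2 = 6
  item 4: 7
  item 5: 8 − 3 = 5
  item 6: 8 − 6 = 2
  item 7: 3
  item 8: 8 − 5 = 3
  item 9: 5
Total = 7 + 6 + 6 + 7 + 5 + 2 + 3 + 3 + 5 = 44

44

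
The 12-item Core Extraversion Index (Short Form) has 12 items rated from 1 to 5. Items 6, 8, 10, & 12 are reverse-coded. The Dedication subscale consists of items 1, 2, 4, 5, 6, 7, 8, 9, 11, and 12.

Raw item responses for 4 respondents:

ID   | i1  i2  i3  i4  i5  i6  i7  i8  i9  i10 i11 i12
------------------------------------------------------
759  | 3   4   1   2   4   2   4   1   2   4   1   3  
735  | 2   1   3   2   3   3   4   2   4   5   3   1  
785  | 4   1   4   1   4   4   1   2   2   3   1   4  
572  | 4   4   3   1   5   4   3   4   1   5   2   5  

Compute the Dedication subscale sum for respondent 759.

Respondent 759 raw: 3, 4, 1, 2, 4, 2, 4, 1, 2, 4, 1, 3.
Dedication items: 1, 2, 4, 5, 6, 7, 8, 9, 11, 12.
Reverse-coded (reversed = (1+5) − raw = 6 − raw):
  item 1: 3
  item 2: 4
  item 4: 2
  item 5: 4
  item 6: 6 − 2 = 4
  item 7: 4
  item 8: 6 − 1 = 5
  item 9: 2
  item 11: 1
  item 12: 6 − 3 = 3
Sum = 3 + 4 + 2 + 4 + 4 + 4 + 5 + 2 + 1 + 3 = 32

32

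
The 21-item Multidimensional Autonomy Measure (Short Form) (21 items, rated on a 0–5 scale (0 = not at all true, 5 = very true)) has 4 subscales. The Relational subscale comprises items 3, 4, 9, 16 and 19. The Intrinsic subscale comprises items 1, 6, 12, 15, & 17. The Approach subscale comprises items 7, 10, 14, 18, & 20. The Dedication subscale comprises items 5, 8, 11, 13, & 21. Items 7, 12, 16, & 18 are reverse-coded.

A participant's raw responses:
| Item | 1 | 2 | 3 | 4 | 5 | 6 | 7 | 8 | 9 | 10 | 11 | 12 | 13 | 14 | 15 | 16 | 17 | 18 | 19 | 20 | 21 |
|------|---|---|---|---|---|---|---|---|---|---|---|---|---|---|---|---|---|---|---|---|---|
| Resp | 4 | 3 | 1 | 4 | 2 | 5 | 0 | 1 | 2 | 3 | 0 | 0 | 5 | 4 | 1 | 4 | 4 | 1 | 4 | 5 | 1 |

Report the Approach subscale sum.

21

Approach items: 7, 10, 14, 18, 20.
Of these, items 7 & 18 are reverse-coded; reverse-coded value = 5 − response.
  item 7: 5 − 0 = 5
  item 10: 3
  item 14: 4
  item 18: 5 − 1 = 4
  item 20: 5
Sum = 5 + 3 + 4 + 4 + 5 = 21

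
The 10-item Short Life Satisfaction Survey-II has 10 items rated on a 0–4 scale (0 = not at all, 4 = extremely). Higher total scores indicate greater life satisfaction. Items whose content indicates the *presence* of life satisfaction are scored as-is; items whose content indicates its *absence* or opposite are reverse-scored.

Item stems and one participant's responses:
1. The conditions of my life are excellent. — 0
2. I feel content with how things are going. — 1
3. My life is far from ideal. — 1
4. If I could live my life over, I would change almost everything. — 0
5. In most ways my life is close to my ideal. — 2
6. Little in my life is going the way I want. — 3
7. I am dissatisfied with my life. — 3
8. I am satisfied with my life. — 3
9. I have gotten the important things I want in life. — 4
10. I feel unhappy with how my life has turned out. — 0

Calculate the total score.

Items 3, 4, 6, 7, 10 describe the absence/opposite of life satisfaction → reverse-score.
reversed = (0+4) − raw = 4 − raw.
  item 1: 0
  item 2: 1
  item 3: 4 − 1 = 3
  item 4: 4 − 0 = 4
  item 5: 2
  item 6: 4 − 3 = 1
  item 7: 4 − 3 = 1
  item 8: 3
  item 9: 4
  item 10: 4 − 0 = 4
Total = 0 + 1 + 3 + 4 + 2 + 1 + 1 + 3 + 4 + 4 = 23

23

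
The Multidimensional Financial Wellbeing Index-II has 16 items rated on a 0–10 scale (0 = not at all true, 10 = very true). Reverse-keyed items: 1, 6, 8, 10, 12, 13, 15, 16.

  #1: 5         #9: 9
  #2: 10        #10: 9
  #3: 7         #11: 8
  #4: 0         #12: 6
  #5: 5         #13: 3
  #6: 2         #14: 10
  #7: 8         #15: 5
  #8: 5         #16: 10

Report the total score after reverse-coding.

92

Apply reverse scoring (reverse-coded value = 10 − response):
  item 1: 10 − 5 = 5
  item 6: 10 − 2 = 8
  item 8: 10 − 5 = 5
  item 10: 10 − 9 = 1
  item 12: 10 − 6 = 4
  item 13: 10 − 3 = 7
  item 15: 10 − 5 = 5
  item 16: 10 − 10 = 0
Scored responses: 5, 10, 7, 0, 5, 8, 8, 5, 9, 1, 8, 4, 7, 10, 5, 0
Total = 5 + 10 + 7 + 0 + 5 + 8 + 8 + 5 + 9 + 1 + 8 + 4 + 7 + 10 + 5 + 0 = 92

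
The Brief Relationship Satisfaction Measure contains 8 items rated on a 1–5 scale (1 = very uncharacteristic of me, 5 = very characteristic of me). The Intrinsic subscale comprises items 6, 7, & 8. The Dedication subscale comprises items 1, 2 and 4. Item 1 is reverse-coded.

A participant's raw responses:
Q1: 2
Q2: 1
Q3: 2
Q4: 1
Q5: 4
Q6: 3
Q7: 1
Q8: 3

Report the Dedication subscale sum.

Dedication items: 1, 2, 4.
Of these, item 1 is reverse-coded; reverse-coded value = 6 − response.
  item 1: 6 − 2 = 4
  item 2: 1
  item 4: 1
Sum = 4 + 1 + 1 = 6

6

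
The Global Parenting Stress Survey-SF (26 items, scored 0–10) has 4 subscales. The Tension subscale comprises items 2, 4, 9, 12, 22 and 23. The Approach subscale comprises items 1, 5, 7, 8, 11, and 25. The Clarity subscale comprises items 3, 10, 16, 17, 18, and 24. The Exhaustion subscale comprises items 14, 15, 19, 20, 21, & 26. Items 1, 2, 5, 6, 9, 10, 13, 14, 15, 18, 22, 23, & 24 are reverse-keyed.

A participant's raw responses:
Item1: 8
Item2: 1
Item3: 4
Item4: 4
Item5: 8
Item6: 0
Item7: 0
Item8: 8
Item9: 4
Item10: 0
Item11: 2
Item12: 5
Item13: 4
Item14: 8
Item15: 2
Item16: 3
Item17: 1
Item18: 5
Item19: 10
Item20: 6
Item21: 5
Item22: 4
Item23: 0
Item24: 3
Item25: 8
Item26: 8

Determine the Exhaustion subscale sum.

Exhaustion items: 14, 15, 19, 20, 21, 26.
Of these, items 14 and 15 are reverse-keyed; on a 0–10 scale, reversed = 10 − raw.
  item 14: 10 − 8 = 2
  item 15: 10 − 2 = 8
  item 19: 10
  item 20: 6
  item 21: 5
  item 26: 8
Sum = 2 + 8 + 10 + 6 + 5 + 8 = 39

39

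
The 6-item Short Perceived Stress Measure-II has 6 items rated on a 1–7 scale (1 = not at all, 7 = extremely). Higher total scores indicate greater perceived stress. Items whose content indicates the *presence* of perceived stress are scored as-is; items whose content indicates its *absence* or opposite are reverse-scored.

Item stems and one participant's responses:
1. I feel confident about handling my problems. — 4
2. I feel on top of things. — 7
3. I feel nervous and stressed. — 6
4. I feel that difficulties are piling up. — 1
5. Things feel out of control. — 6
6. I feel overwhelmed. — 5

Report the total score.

23

Items 1, 2 describe the absence/opposite of perceived stress → reverse-score.
on a 1–7 scale, reversed = 8 − raw.
  item 1: 8 − 4 = 4
  item 2: 8 − 7 = 1
  item 3: 6
  item 4: 1
  item 5: 6
  item 6: 5
Total = 4 + 1 + 6 + 1 + 6 + 5 = 23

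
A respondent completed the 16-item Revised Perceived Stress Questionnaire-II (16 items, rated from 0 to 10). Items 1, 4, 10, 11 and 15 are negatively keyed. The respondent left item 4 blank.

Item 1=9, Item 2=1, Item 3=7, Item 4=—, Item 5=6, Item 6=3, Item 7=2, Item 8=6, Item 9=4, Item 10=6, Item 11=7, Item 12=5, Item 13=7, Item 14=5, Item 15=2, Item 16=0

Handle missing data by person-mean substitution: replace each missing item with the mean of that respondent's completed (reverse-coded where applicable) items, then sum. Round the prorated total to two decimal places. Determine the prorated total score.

Reverse-coded (reverse-coded value = 10 − response):
  item 1: 10 − 9 = 1
  item 10: 10 − 6 = 4
  item 11: 10 − 7 = 3
  item 15: 10 − 2 = 8
Completed scored items (15 of 16): 1, 1, 7, 6, 3, 2, 6, 4, 4, 3, 5, 7, 5, 8, 0; sum = 62.
Person mean = 62 / 15 ≈ 4.1333
Prorated total = (62 / 15) × 16 = 66.13 (to 2 dp)

66.13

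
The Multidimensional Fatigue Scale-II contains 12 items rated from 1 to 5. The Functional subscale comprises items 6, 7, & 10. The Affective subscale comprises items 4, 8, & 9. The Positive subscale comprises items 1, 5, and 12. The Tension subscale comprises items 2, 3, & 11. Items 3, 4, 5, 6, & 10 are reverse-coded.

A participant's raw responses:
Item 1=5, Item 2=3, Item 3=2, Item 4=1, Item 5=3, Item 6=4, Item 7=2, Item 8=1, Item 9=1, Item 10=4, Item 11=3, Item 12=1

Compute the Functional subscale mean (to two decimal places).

2.00

Functional items: 6, 7, 10.
Of these, items 6 & 10 are reverse-coded; reverse-coded value = 6 − response.
  item 6: 6 − 4 = 2
  item 7: 2
  item 10: 6 − 4 = 2
Sum = 2 + 2 + 2 = 6
Mean = 6 / 3 = 2.00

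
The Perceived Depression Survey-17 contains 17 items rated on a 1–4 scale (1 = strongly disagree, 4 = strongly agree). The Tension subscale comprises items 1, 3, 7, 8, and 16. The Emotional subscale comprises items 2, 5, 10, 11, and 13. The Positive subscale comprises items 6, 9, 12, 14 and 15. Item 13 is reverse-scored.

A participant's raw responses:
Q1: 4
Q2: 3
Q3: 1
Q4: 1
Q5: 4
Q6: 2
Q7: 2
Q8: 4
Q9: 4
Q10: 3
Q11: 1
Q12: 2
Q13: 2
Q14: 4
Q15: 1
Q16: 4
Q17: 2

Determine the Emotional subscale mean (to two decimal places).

2.80

Emotional items: 2, 5, 10, 11, 13.
Of these, item 13 is reverse-scored; on a 1–4 scale, reversed = 5 − raw.
  item 2: 3
  item 5: 4
  item 10: 3
  item 11: 1
  item 13: 5 − 2 = 3
Sum = 3 + 4 + 3 + 1 + 3 = 14
Mean = 14 / 5 = 2.80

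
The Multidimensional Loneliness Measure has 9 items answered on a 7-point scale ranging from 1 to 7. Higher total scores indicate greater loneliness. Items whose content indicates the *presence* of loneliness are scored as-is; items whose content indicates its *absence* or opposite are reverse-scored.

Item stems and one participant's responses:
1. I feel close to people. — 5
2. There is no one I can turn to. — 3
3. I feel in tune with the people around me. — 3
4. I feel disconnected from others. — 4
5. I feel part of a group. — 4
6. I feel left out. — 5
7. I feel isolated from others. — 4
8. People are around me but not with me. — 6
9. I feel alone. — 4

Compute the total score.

38

Items 1, 3, 5 describe the absence/opposite of loneliness → reverse-score.
reverse-coded value = 8 − response.
  item 1: 8 − 5 = 3
  item 2: 3
  item 3: 8 − 3 = 5
  item 4: 4
  item 5: 8 − 4 = 4
  item 6: 5
  item 7: 4
  item 8: 6
  item 9: 4
Total = 3 + 3 + 5 + 4 + 4 + 5 + 4 + 6 + 4 = 38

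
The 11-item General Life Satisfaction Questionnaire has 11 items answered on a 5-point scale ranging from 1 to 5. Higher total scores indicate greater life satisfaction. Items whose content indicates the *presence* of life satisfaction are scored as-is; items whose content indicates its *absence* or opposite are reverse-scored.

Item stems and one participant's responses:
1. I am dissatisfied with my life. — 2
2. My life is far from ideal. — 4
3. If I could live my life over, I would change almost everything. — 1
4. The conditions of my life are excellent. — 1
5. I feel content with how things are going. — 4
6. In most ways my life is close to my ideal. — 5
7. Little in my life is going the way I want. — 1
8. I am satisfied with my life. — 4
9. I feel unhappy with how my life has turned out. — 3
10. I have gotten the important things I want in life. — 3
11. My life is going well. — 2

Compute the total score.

Items 1, 2, 3, 7, 9 describe the absence/opposite of life satisfaction → reverse-score.
on a 1–5 scale, reversed = 6 − raw.
  item 1: 6 − 2 = 4
  item 2: 6 − 4 = 2
  item 3: 6 − 1 = 5
  item 4: 1
  item 5: 4
  item 6: 5
  item 7: 6 − 1 = 5
  item 8: 4
  item 9: 6 − 3 = 3
  item 10: 3
  item 11: 2
Total = 4 + 2 + 5 + 1 + 4 + 5 + 5 + 4 + 3 + 3 + 2 = 38

38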